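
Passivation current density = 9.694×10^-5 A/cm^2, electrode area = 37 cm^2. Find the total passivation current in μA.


I = i_pass * A, then convert A → μA (×10^6)
I = 9.694×10^-5 * 37 * 10^6 = 3586.78 μA

3586.78 μA


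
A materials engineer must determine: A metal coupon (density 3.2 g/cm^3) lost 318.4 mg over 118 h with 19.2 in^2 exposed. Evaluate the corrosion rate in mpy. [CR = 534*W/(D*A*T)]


Apply the mpy weight-loss relation: CR = 534 * W / (D * A * T)
Numerator: 534 * 318.4 = 170025.6
Denominator: 3.2 * 19.2 * 118 = 7249.92
CR = 170025.6 / 7249.92 = 23.45207 mpy

23.45207 mpy


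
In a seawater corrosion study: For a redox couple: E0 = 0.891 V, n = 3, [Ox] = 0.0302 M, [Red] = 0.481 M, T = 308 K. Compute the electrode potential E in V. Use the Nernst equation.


Apply the Nernst equation: E = E0 + (RT/nF)*ln([Ox]/[Red])
Step 1: RT/nF = 8.314*308/(3*96485) = 0.00884667 V
Step 2: [Ox]/[Red] = 0.0302/0.481 = 0.062786
Step 3: ln(0.062786) = -2.768023
Step 4: correction = 0.00884667 * -2.768023 = -0.024 V
E = 0.891 + -0.024 = 0.867 V

0.867 V


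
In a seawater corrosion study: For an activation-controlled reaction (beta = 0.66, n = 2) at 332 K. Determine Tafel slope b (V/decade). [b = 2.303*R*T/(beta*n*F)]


Apply the Tafel slope relation: b = 2.303*R*T/(beta*n*F)
Numerator: 2.303 * 8.314 * 332 = 6356.85
Denominator: 0.66 * 2 * 96485 = 127360.2
b = 6356.85 / 127360.2 = 0.0499 V/decade

0.0499 V/decade


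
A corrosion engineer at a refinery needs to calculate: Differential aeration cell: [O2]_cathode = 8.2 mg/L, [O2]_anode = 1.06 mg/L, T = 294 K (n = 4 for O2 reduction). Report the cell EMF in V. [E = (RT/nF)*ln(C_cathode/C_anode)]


Apply the Nernst concentration-cell relation: E = (RT/nF)*ln(C_cathode/C_anode)
RT/nF = 8.314*294/(4*96485) = 0.00633341 V
ln(8.2/1.06) = 2.04587
E = 0.00633341 * 2.04587 = 0.01296 V

0.01296 V


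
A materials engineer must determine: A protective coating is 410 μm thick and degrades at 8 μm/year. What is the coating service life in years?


Service life = thickness / degradation rate
Life = 410 / 8 = 51.3 years

51.3 years


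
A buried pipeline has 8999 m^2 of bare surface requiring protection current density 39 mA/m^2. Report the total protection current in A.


I = area * current density, then convert mA → A (÷1000)
I = 8999 * 39 / 1000 = 350.96 A

350.96 A


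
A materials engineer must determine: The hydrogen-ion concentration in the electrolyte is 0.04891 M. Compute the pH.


pH = −log10[H+]
pH = −log10(0.04891) = 1.31

1.31


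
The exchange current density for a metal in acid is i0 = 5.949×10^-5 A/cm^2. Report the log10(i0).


i0 = 5.949×10^-5 A/cm^2
log10(i0) = -4.226

-4.226


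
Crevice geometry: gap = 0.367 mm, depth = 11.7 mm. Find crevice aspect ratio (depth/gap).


Aspect ratio = depth / gap
Ratio = 11.7 / 0.367 = 31.9

31.9


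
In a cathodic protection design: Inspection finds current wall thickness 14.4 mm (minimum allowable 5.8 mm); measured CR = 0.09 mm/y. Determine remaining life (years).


Apply the remaining-life relation: RL = (t_current − t_min) / CR
RL = (14.4 − 5.8) / 0.09 = 8.6 / 0.09 = 95.6 years

95.6 years


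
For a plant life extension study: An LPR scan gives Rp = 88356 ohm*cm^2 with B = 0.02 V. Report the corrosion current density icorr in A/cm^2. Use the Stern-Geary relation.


Apply the Stern-Geary relation: icorr = B / Rp
icorr = 0.02 / 88356 = 2.264×10^-7 A/cm^2

2.264×10^-7 A/cm^2


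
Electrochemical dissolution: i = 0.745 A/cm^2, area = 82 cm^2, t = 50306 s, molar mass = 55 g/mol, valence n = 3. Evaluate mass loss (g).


Apply Faraday's law: m = i*A*t*M / (n*F)
Total charge passed Q = i*A*t = 0.745*82*50306 = 3073193.54 C
m = Q*M/(n*F) = 3073193.54*55/(3*96485) = 583.9445 g

583.9445 g


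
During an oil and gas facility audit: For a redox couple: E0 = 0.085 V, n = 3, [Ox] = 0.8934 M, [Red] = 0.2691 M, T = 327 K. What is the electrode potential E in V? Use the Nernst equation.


Apply the Nernst equation: E = E0 + (RT/nF)*ln([Ox]/[Red])
Step 1: RT/nF = 8.314*327/(3*96485) = 0.0093924 V
Step 2: [Ox]/[Red] = 0.8934/0.2691 = 3.319955
Step 3: ln(3.319955) = 1.199951
Step 4: correction = 0.0093924 * 1.199951 = 0.0113 V
E = 0.085 + 0.0113 = 0.0963 V

0.0963 V


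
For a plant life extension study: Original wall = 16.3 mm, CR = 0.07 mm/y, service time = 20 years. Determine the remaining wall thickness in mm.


Remaining wall = original − CR × time
t = 16.3 − 0.07*20 = 16.3 − 1.4 = 14.9 mm

14.9 mm


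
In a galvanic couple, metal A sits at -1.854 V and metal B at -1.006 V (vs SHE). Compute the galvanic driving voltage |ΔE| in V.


Driving voltage is the absolute potential difference.
|ΔE| = |-1.854 − (-1.006)| = 0.848 V

0.848 V


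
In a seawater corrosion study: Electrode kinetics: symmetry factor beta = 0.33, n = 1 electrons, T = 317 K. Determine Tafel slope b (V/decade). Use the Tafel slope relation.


Apply the Tafel slope relation: b = 2.303*R*T/(beta*n*F)
Numerator: 2.303 * 8.314 * 317 = 6069.64
Denominator: 0.33 * 1 * 96485 = 31840.05
b = 6069.64 / 31840.05 = 0.191 V/decade

0.191 V/decade


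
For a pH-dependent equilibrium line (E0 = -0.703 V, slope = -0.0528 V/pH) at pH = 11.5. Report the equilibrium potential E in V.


Apply the Pourbaix line equation: E = E0 + slope*pH
E = -0.703 + (-0.0528)*11.5 = -0.703 + (-0.6072) = -1.3102 V
Rounded to 4 decimal places: E = -1.3102 V

-1.3102 V


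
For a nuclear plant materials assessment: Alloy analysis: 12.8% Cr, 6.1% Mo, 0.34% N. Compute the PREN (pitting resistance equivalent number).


Apply the PREN formula: PREN = Cr + 3.3*Mo + 16*N
PREN = 12.8 + 3.3*6.1 + 16*0.34
PREN = 12.8 + 20.13 + 5.44 = 38.37

38.37


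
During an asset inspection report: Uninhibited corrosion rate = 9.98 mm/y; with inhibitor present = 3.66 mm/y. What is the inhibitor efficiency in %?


Apply the inhibitor-efficiency definition: IE = (CR_blank − CR_inh)/CR_blank × 100
IE = (9.98 − 3.66) / 9.98 × 100
IE = 6.32 / 9.98 × 100 = 63.3 %

63.3 %


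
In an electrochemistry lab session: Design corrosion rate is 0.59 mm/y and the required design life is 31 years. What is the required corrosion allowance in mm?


Corrosion allowance = CR × design life
CA = 0.59 * 31 = 18.29 mm

18.29 mm


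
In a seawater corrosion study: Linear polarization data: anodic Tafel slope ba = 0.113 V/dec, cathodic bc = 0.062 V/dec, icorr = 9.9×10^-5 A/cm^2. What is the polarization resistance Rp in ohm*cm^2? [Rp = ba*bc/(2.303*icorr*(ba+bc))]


Apply the Stern-Geary equation: Rp = ba*bc / (2.303*icorr*(ba+bc))
ba*bc = 0.113*0.062 = 0.007006
ba+bc = 0.175; 2.303*icorr*(ba+bc) = 2.303*9.9×10^-5*0.175 = 3.9899475×10^-5
Rp = 0.007006 / 3.9899475×10^-5 = 175.59 ohm*cm^2

175.59 ohm*cm^2


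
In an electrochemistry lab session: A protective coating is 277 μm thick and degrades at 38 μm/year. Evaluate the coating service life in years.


Service life = thickness / degradation rate
Life = 277 / 38 = 7.3 years

7.3 years


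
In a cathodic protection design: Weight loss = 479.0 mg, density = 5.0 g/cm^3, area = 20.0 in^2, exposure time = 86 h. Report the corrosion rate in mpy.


Apply the mpy weight-loss relation: CR = 534 * W / (D * A * T)
Numerator: 534 * 479.0 = 255786.0
Denominator: 5.0 * 20.0 * 86 = 8600.0
CR = 255786.0 / 8600.0 = 29.74256 mpy

29.74256 mpy


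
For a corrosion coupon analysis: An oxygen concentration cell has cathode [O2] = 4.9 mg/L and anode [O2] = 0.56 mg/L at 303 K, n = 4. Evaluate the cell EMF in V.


Apply the Nernst concentration-cell relation: E = (RT/nF)*ln(C_cathode/C_anode)
RT/nF = 8.314*303/(4*96485) = 0.00652729 V
ln(4.9/0.56) = 2.16905
E = 0.00652729 * 2.16905 = 0.01416 V

0.01416 V


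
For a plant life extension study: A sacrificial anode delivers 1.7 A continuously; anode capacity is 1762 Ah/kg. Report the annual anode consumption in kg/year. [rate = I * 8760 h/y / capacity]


Annual consumption = current * hours per year / capacity
Rate = 1.7 * 8760 / 1762 = 8.5 kg/year

8.5 kg/year


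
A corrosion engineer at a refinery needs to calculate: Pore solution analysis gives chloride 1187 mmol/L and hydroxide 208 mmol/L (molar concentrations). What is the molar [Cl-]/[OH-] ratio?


Threshold parameter = [Cl-] / [OH-] (molar basis; both in mmol/L, so units cancel)
Ratio = 1187 / 208 = 5.71

5.71


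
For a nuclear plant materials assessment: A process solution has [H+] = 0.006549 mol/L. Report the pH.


pH = −log10[H+]
pH = −log10(0.006549) = 2.18

2.18


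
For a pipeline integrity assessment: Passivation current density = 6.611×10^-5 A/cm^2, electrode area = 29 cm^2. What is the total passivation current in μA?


I = i_pass * A, then convert A → μA (×10^6)
I = 6.611×10^-5 * 29 * 10^6 = 1917.19 μA

1917.19 μA


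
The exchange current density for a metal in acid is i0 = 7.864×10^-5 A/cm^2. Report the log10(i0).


i0 = 7.864×10^-5 A/cm^2
log10(i0) = -4.104

-4.104


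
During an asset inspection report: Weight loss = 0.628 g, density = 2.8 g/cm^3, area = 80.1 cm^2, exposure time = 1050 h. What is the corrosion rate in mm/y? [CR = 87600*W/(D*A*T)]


Apply the mm/y weight-loss relation: CR = 87600 * W / (D * A * T)
Numerator: 87600 * 0.628 = 55012.8
Denominator: 2.8 * 80.1 * 1050 = 235494.0
CR = 55012.8 / 235494.0 = 0.233606 mm/y

0.233606 mm/y


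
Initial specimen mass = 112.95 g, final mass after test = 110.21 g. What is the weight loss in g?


Weight loss = initial − final
WL = 112.95 − 110.21 = 2.74 g

2.74 g


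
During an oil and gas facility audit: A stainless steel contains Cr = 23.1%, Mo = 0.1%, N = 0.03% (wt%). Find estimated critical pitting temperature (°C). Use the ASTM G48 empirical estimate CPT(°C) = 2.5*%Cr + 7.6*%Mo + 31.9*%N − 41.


Apply the ASTM G48 empirical CPT estimate: CPT(°C) = 2.5*%Cr + 7.6*%Mo + 31.9*%N − 41
2.5*23.1 = 57.75; 7.6*0.1 = 0.76; 31.9*0.03 = 0.957
CPT = 57.75 + 0.76 + 0.957 − 41 = 18.467 °C
Rounded to 0.1 °C: CPT ≈ 18.5 °C

18.5 °C


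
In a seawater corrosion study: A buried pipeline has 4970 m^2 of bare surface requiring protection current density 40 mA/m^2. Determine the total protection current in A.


I = area * current density, then convert mA → A (÷1000)
I = 4970 * 40 / 1000 = 198.8 A

198.8 A


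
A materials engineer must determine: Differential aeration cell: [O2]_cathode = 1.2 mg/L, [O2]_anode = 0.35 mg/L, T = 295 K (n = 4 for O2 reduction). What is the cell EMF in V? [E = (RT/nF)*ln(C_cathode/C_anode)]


Apply the Nernst concentration-cell relation: E = (RT/nF)*ln(C_cathode/C_anode)
RT/nF = 8.314*295/(4*96485) = 0.00635495 V
ln(1.2/0.35) = 1.23214
E = 0.00635495 * 1.23214 = 0.00783 V

0.00783 V


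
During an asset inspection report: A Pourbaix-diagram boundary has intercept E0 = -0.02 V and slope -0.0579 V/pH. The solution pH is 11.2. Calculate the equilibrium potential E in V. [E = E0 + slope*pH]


Apply the Pourbaix line equation: E = E0 + slope*pH
E = -0.02 + (-0.0579)*11.2 = -0.02 + (-0.64848) = -0.66848 V
Rounded to 4 decimal places: E = -0.6685 V

-0.6685 V


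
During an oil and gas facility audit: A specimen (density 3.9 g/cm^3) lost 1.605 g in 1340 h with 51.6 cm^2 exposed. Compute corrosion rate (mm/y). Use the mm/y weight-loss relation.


Apply the mm/y weight-loss relation: CR = 87600 * W / (D * A * T)
Numerator: 87600 * 1.605 = 140598.0
Denominator: 3.9 * 51.6 * 1340 = 269661.6
CR = 140598.0 / 269661.6 = 0.521387 mm/y

0.521387 mm/y


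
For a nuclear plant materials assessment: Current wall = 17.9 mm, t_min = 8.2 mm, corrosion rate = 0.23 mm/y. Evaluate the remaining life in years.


Apply the remaining-life relation: RL = (t_current − t_min) / CR
RL = (17.9 − 8.2) / 0.23 = 9.7 / 0.23 = 42.2 years

42.2 years


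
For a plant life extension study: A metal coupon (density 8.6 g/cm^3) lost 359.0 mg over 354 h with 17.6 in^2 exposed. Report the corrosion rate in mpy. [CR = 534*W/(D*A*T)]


Apply the mpy weight-loss relation: CR = 534 * W / (D * A * T)
Numerator: 534 * 359.0 = 191706.0
Denominator: 8.6 * 17.6 * 354 = 53581.44
CR = 191706.0 / 53581.44 = 3.57784 mpy

3.57784 mpy


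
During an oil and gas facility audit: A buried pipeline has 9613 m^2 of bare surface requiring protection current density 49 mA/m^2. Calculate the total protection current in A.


I = area * current density, then convert mA → A (÷1000)
I = 9613 * 49 / 1000 = 471.04 A

471.04 A


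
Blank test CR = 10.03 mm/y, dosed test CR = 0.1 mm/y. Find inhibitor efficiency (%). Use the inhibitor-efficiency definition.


Apply the inhibitor-efficiency definition: IE = (CR_blank − CR_inh)/CR_blank × 100
IE = (10.03 − 0.1) / 10.03 × 100
IE = 9.93 / 10.03 × 100 = 99.0 %

99.0 %


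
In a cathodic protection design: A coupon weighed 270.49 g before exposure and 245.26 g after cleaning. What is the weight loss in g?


Weight loss = initial − final
WL = 270.49 − 245.26 = 25.23 g

25.23 g


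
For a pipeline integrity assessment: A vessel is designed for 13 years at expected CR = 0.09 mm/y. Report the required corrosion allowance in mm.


Corrosion allowance = CR × design life
CA = 0.09 * 13 = 1.17 mm

1.17 mm


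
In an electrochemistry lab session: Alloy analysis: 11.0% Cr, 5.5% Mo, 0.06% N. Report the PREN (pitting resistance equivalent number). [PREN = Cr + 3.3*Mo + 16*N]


Apply the PREN formula: PREN = Cr + 3.3*Mo + 16*N
PREN = 11.0 + 3.3*5.5 + 16*0.06
PREN = 11.0 + 18.15 + 0.96 = 30.11

30.11


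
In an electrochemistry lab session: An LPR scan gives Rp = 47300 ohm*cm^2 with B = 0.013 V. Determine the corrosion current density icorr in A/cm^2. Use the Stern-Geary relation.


Apply the Stern-Geary relation: icorr = B / Rp
icorr = 0.013 / 47300 = 2.748×10^-7 A/cm^2

2.748×10^-7 A/cm^2


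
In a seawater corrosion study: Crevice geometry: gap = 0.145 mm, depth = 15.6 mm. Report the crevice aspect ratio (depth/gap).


Aspect ratio = depth / gap
Ratio = 15.6 / 0.145 = 107.6

107.6


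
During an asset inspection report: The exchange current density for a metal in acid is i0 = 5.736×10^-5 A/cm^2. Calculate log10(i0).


i0 = 5.736×10^-5 A/cm^2
log10(i0) = -4.241

-4.241


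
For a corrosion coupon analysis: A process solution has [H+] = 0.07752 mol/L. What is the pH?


pH = −log10[H+]
pH = −log10(0.07752) = 1.11

1.11


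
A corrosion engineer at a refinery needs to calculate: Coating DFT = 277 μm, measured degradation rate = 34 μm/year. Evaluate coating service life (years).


Service life = thickness / degradation rate
Life = 277 / 34 = 8.1 years

8.1 years


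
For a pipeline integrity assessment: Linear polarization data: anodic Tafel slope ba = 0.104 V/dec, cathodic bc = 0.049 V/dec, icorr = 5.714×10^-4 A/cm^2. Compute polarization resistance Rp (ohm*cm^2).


Apply the Stern-Geary equation: Rp = ba*bc / (2.303*icorr*(ba+bc))
ba*bc = 0.104*0.049 = 0.005096
ba+bc = 0.153; 2.303*icorr*(ba+bc) = 2.303*5.714×10^-4*0.153 = 2.0133793×10^-4
Rp = 0.005096 / 2.0133793×10^-4 = 25.31 ohm*cm^2

25.31 ohm*cm^2


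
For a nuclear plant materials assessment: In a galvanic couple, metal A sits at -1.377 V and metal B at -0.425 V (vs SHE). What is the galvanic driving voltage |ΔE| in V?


Driving voltage is the absolute potential difference.
|ΔE| = |-1.377 − (-0.425)| = 0.952 V

0.952 V


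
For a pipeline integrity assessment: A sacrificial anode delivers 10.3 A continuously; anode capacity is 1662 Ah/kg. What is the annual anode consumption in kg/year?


Annual consumption = current * hours per year / capacity
Rate = 10.3 * 8760 / 1662 = 54.3 kg/year

54.3 kg/year


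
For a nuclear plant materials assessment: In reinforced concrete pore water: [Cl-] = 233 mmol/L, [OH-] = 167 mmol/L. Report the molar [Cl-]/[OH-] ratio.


Threshold parameter = [Cl-] / [OH-] (molar basis; both in mmol/L, so units cancel)
Ratio = 233 / 167 = 1.4

1.4


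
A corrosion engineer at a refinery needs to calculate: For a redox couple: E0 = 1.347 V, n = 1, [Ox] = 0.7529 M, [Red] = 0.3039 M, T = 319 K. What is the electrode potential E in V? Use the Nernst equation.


Apply the Nernst equation: E = E0 + (RT/nF)*ln([Ox]/[Red])
Step 1: RT/nF = 8.314*319/(1*96485) = 0.02748786 V
Step 2: [Ox]/[Red] = 0.7529/0.3039 = 2.47746
Step 3: ln(2.47746) = 0.907234
Step 4: correction = 0.02748786 * 0.907234 = 0.0249 V
E = 1.347 + 0.0249 = 1.3719 V

1.3719 V


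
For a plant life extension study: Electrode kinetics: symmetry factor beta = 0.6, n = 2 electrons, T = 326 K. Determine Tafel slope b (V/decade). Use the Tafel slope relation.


Apply the Tafel slope relation: b = 2.303*R*T/(beta*n*F)
Numerator: 2.303 * 8.314 * 326 = 6241.97
Denominator: 0.6 * 2 * 96485 = 115782.0
b = 6241.97 / 115782.0 = 0.054 V/decade

0.054 V/decade


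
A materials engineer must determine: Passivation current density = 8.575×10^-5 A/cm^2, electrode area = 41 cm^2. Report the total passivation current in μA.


I = i_pass * A, then convert A → μA (×10^6)
I = 8.575×10^-5 * 41 * 10^6 = 3515.75 μA

3515.75 μA


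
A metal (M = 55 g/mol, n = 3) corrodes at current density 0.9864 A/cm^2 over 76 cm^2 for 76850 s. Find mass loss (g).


Apply Faraday's law: m = i*A*t*M / (n*F)
Total charge passed Q = i*A*t = 0.9864*76*76850 = 5761167.84 C
m = Q*M/(n*F) = 5761167.84*55/(3*96485) = 1094.693 g

1094.693 g


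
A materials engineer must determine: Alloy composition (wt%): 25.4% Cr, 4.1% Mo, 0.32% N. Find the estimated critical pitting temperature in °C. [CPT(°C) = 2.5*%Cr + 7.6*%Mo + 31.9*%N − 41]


Apply the ASTM G48 empirical CPT estimate: CPT(°C) = 2.5*%Cr + 7.6*%Mo + 31.9*%N − 41
2.5*25.4 = 63.5; 7.6*4.1 = 31.16; 31.9*0.32 = 10.208
CPT = 63.5 + 31.16 + 10.208 − 41 = 63.868 °C
Rounded to 0.1 °C: CPT ≈ 63.9 °C

63.9 °C


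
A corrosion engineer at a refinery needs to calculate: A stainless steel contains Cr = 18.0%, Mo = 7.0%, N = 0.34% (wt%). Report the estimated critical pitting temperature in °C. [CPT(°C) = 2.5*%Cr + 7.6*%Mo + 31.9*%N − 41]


Apply the ASTM G48 empirical CPT estimate: CPT(°C) = 2.5*%Cr + 7.6*%Mo + 31.9*%N − 41
2.5*18.0 = 45; 7.6*7.0 = 53.2; 31.9*0.34 = 10.846
CPT = 45 + 53.2 + 10.846 − 41 = 68.046 °C
Rounded to 0.1 °C: CPT ≈ 68.0 °C

68.0 °C


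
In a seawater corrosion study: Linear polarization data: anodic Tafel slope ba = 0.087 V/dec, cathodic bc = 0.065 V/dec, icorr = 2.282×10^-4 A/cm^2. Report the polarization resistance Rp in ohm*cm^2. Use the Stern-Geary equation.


Apply the Stern-Geary equation: Rp = ba*bc / (2.303*icorr*(ba+bc))
ba*bc = 0.087*0.065 = 0.005655
ba+bc = 0.152; 2.303*icorr*(ba+bc) = 2.303*2.282×10^-4*0.152 = 7.9882779×10^-5
Rp = 0.005655 / 7.9882779×10^-5 = 70.8 ohm*cm^2

70.8 ohm*cm^2


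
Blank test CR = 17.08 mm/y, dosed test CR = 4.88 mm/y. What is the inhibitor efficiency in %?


Apply the inhibitor-efficiency definition: IE = (CR_blank − CR_inh)/CR_blank × 100
IE = (17.08 − 4.88) / 17.08 × 100
IE = 12.2 / 17.08 × 100 = 71.4 %

71.4 %


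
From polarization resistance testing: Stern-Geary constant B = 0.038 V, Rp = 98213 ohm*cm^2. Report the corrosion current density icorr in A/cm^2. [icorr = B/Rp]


Apply the Stern-Geary relation: icorr = B / Rp
icorr = 0.038 / 98213 = 3.869×10^-7 A/cm^2

3.869×10^-7 A/cm^2


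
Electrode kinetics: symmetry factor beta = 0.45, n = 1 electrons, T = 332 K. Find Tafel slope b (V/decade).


Apply the Tafel slope relation: b = 2.303*R*T/(beta*n*F)
Numerator: 2.303 * 8.314 * 332 = 6356.85
Denominator: 0.45 * 1 * 96485 = 43418.25
b = 6356.85 / 43418.25 = 0.1464 V/decade

0.1464 V/decade


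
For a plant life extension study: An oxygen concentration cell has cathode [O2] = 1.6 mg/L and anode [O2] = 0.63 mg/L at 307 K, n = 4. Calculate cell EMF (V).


Apply the Nernst concentration-cell relation: E = (RT/nF)*ln(C_cathode/C_anode)
RT/nF = 8.314*307/(4*96485) = 0.00661346 V
ln(1.6/0.63) = 0.93204
E = 0.00661346 * 0.93204 = 0.00616 V

0.00616 V


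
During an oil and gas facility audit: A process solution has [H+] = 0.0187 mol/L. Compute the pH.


pH = −log10[H+]
pH = −log10(0.0187) = 1.73

1.73


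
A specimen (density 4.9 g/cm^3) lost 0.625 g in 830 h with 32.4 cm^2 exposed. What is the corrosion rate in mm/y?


Apply the mm/y weight-loss relation: CR = 87600 * W / (D * A * T)
Numerator: 87600 * 0.625 = 54750.0
Denominator: 4.9 * 32.4 * 830 = 131770.8
CR = 54750.0 / 131770.8 = 0.4155 mm/y

0.4155 mm/y


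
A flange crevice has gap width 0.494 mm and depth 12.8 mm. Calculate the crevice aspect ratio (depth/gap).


Aspect ratio = depth / gap
Ratio = 12.8 / 0.494 = 25.9

25.9


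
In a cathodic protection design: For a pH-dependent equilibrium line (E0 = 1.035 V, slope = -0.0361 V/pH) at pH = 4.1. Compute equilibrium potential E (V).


Apply the Pourbaix line equation: E = E0 + slope*pH
E = 1.035 + (-0.0361)*4.1 = 1.035 + (-0.14801) = 0.88699 V
Rounded to 4 decimal places: E = 0.8870 V

0.8870 V


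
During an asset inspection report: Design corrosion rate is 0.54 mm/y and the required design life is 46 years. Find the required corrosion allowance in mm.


Corrosion allowance = CR × design life
CA = 0.54 * 46 = 24.84 mm

24.84 mm


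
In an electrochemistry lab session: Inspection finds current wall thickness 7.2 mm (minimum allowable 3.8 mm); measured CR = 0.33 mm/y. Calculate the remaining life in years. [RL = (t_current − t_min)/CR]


Apply the remaining-life relation: RL = (t_current − t_min) / CR
RL = (7.2 − 3.8) / 0.33 = 3.4 / 0.33 = 10.3 years

10.3 years


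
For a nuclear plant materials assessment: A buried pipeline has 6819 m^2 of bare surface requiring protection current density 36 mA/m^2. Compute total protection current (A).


I = area * current density, then convert mA → A (÷1000)
I = 6819 * 36 / 1000 = 245.48 A

245.48 A


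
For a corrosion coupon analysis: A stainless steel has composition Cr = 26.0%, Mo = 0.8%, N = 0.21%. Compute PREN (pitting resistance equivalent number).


Apply the PREN formula: PREN = Cr + 3.3*Mo + 16*N
PREN = 26.0 + 3.3*0.8 + 16*0.21
PREN = 26.0 + 2.64 + 3.36 = 32.0

32.0


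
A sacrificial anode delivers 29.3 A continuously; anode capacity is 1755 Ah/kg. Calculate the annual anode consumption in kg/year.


Annual consumption = current * hours per year / capacity
Rate = 29.3 * 8760 / 1755 = 146.2 kg/year

146.2 kg/year


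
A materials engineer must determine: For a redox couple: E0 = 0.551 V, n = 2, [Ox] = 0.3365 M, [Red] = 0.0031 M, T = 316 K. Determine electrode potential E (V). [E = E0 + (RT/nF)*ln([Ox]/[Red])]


Apply the Nernst equation: E = E0 + (RT/nF)*ln([Ox]/[Red])
Step 1: RT/nF = 8.314*316/(2*96485) = 0.01361468 V
Step 2: [Ox]/[Red] = 0.3365/0.0031 = 108.548387
Step 3: ln(108.548387) = 4.687196
Step 4: correction = 0.01361468 * 4.687196 = 0.0638 V
E = 0.551 + 0.0638 = 0.6148 V

0.6148 V


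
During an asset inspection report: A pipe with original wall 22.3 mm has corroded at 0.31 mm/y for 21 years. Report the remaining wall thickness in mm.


Remaining wall = original − CR × time
t = 22.3 − 0.31*21 = 22.3 − 6.51 = 15.79 mm

15.79 mm


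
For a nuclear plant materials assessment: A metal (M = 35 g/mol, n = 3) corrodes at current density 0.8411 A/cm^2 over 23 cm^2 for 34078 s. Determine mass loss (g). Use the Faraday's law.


Apply Faraday's law: m = i*A*t*M / (n*F)
Total charge passed Q = i*A*t = 0.8411*23*34078 = 659249.1334 C
m = Q*M/(n*F) = 659249.1334*35/(3*96485) = 79.71436 g

79.71436 g


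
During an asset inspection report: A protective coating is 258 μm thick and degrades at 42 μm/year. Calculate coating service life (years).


Service life = thickness / degradation rate
Life = 258 / 42 = 6.1 years

6.1 years


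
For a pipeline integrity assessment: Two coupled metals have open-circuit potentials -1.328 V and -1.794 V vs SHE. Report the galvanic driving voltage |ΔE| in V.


Driving voltage is the absolute potential difference.
|ΔE| = |-1.328 − (-1.794)| = 0.466 V

0.466 V


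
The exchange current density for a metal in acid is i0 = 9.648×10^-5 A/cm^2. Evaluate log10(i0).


i0 = 9.648×10^-5 A/cm^2
log10(i0) = -4.016

-4.016


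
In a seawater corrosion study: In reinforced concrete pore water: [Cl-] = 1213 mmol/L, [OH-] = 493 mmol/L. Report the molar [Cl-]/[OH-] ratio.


Threshold parameter = [Cl-] / [OH-] (molar basis; both in mmol/L, so units cancel)
Ratio = 1213 / 493 = 2.46

2.46


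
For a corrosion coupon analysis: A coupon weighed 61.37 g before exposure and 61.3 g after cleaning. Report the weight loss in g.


Weight loss = initial − final
WL = 61.37 − 61.3 = 0.07 g

0.07 g


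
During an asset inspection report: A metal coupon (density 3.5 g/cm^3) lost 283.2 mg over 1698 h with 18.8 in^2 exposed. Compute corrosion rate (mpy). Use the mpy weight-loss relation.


Apply the mpy weight-loss relation: CR = 534 * W / (D * A * T)
Numerator: 534 * 283.2 = 151228.8
Denominator: 3.5 * 18.8 * 1698 = 111728.4
CR = 151228.8 / 111728.4 = 1.354 mpy

1.354 mpy


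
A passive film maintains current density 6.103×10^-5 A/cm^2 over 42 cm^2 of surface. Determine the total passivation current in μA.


I = i_pass * A, then convert A → μA (×10^6)
I = 6.103×10^-5 * 42 * 10^6 = 2563.26 μA

2563.26 μA


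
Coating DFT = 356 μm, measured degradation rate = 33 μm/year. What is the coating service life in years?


Service life = thickness / degradation rate
Life = 356 / 33 = 10.8 years

10.8 years


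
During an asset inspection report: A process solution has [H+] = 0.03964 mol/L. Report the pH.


pH = −log10[H+]
pH = −log10(0.03964) = 1.4

1.4


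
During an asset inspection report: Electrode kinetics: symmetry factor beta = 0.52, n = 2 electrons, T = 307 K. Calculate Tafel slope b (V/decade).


Apply the Tafel slope relation: b = 2.303*R*T/(beta*n*F)
Numerator: 2.303 * 8.314 * 307 = 5878.17
Denominator: 0.52 * 2 * 96485 = 100344.4
b = 5878.17 / 100344.4 = 0.0586 V/decade

0.0586 V/decade


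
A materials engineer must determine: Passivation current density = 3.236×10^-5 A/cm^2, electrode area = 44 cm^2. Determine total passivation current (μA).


I = i_pass * A, then convert A → μA (×10^6)
I = 3.236×10^-5 * 44 * 10^6 = 1423.84 μA

1423.84 μA


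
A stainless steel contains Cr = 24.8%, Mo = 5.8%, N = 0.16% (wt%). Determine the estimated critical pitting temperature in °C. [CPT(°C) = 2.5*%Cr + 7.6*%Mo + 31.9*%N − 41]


Apply the ASTM G48 empirical CPT estimate: CPT(°C) = 2.5*%Cr + 7.6*%Mo + 31.9*%N − 41
2.5*24.8 = 62; 7.6*5.8 = 44.08; 31.9*0.16 = 5.104
CPT = 62 + 44.08 + 5.104 − 41 = 70.184 °C
Rounded to 0.1 °C: CPT ≈ 70.2 °C

70.2 °C


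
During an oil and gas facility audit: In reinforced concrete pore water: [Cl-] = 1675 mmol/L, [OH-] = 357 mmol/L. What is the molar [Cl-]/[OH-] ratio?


Threshold parameter = [Cl-] / [OH-] (molar basis; both in mmol/L, so units cancel)
Ratio = 1675 / 357 = 4.69

4.69


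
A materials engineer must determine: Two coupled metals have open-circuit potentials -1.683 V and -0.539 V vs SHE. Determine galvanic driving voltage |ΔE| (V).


Driving voltage is the absolute potential difference.
|ΔE| = |-1.683 − (-0.539)| = 1.144 V

1.144 V


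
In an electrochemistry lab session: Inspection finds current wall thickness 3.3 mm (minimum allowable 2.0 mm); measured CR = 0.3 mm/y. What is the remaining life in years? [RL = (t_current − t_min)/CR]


Apply the remaining-life relation: RL = (t_current − t_min) / CR
RL = (3.3 − 2.0) / 0.3 = 1.3 / 0.3 = 4.3 years

4.3 years


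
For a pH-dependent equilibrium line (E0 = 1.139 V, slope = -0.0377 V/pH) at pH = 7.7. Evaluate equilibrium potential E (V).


Apply the Pourbaix line equation: E = E0 + slope*pH
E = 1.139 + (-0.0377)*7.7 = 1.139 + (-0.29029) = 0.84871 V
Rounded to 4 decimal places: E = 0.8487 V

0.8487 V


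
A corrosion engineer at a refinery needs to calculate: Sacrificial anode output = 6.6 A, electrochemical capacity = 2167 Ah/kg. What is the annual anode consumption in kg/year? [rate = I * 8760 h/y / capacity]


Annual consumption = current * hours per year / capacity
Rate = 6.6 * 8760 / 2167 = 26.7 kg/year

26.7 kg/year


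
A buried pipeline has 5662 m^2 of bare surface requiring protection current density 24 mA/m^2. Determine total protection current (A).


I = area * current density, then convert mA → A (÷1000)
I = 5662 * 24 / 1000 = 135.89 A

135.89 A


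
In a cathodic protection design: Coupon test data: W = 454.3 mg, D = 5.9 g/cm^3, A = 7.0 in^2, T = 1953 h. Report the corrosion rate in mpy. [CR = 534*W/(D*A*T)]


Apply the mpy weight-loss relation: CR = 534 * W / (D * A * T)
Numerator: 534 * 454.3 = 242596.2
Denominator: 5.9 * 7.0 * 1953 = 80658.9
CR = 242596.2 / 80658.9 = 3.00768 mpy

3.00768 mpy


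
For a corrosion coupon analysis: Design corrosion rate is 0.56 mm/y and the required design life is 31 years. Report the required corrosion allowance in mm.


Corrosion allowance = CR × design life
CA = 0.56 * 31 = 17.36 mm

17.36 mm


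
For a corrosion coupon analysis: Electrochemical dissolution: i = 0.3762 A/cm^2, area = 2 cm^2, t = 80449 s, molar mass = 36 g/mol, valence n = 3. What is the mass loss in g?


Apply Faraday's law: m = i*A*t*M / (n*F)
Total charge passed Q = i*A*t = 0.3762*2*80449 = 60529.8276 C
m = Q*M/(n*F) = 60529.8276*36/(3*96485) = 7.5282 g

7.5282 g


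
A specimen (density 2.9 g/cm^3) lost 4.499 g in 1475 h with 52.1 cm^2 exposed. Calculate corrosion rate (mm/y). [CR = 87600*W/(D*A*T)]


Apply the mm/y weight-loss relation: CR = 87600 * W / (D * A * T)
Numerator: 87600 * 4.499 = 394112.4
Denominator: 2.9 * 52.1 * 1475 = 222857.75
CR = 394112.4 / 222857.75 = 1.768448 mm/y

1.768448 mm/y


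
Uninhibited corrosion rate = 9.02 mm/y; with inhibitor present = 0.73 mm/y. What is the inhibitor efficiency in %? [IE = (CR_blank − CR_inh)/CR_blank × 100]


Apply the inhibitor-efficiency definition: IE = (CR_blank − CR_inh)/CR_blank × 100
IE = (9.02 − 0.73) / 9.02 × 100
IE = 8.29 / 9.02 × 100 = 91.9 %

91.9 %


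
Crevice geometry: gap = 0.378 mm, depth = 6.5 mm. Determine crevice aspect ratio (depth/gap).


Aspect ratio = depth / gap
Ratio = 6.5 / 0.378 = 17.2

17.2


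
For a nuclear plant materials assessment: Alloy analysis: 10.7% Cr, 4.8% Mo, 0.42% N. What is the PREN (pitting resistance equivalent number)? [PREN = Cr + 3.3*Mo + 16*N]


Apply the PREN formula: PREN = Cr + 3.3*Mo + 16*N
PREN = 10.7 + 3.3*4.8 + 16*0.42
PREN = 10.7 + 15.84 + 6.72 = 33.26

33.26


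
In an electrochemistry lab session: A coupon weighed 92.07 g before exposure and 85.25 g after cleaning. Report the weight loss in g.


Weight loss = initial − final
WL = 92.07 − 85.25 = 6.82 g

6.82 g


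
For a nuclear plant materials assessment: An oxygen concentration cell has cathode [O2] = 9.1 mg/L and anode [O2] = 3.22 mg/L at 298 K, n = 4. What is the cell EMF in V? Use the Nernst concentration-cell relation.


Apply the Nernst concentration-cell relation: E = (RT/nF)*ln(C_cathode/C_anode)
RT/nF = 8.314*298/(4*96485) = 0.00641958 V
ln(9.1/3.22) = 1.03889
E = 0.00641958 * 1.03889 = 0.00667 V

0.00667 V


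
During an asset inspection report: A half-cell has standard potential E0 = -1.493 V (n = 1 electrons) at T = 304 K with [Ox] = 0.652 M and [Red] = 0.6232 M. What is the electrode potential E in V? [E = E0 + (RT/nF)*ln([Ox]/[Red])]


Apply the Nernst equation: E = E0 + (RT/nF)*ln([Ox]/[Red])
Step 1: RT/nF = 8.314*304/(1*96485) = 0.02619533 V
Step 2: [Ox]/[Red] = 0.652/0.6232 = 1.046213
Step 3: ln(1.046213) = 0.045177
Step 4: correction = 0.02619533 * 0.045177 = 0.0012 V
E = -1.493 + 0.0012 = -1.4918 V

-1.4918 V


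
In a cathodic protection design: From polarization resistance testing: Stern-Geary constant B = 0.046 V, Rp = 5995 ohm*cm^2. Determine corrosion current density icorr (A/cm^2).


Apply the Stern-Geary relation: icorr = B / Rp
icorr = 0.046 / 5995 = 7.673×10^-6 A/cm^2

7.673×10^-6 A/cm^2


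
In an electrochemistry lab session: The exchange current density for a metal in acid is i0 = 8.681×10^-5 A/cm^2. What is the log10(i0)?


i0 = 8.681×10^-5 A/cm^2
log10(i0) = -4.061

-4.061


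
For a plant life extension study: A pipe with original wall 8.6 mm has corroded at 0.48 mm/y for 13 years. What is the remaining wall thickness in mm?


Remaining wall = original − CR × time
t = 8.6 − 0.48*13 = 8.6 − 6.24 = 2.36 mm

2.36 mm


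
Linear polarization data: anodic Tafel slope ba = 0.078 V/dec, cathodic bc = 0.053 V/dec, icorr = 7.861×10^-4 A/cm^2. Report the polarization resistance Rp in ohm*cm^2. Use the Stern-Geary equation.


Apply the Stern-Geary equation: Rp = ba*bc / (2.303*icorr*(ba+bc))
ba*bc = 0.078*0.053 = 0.004134
ba+bc = 0.131; 2.303*icorr*(ba+bc) = 2.303*7.861×10^-4*0.131 = 2.3716087×10^-4
Rp = 0.004134 / 2.3716087×10^-4 = 17.43 ohm*cm^2

17.43 ohm*cm^2


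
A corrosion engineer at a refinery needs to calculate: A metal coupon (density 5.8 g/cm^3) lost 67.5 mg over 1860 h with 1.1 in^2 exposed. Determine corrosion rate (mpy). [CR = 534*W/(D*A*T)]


Apply the mpy weight-loss relation: CR = 534 * W / (D * A * T)
Numerator: 534 * 67.5 = 36045.0
Denominator: 5.8 * 1.1 * 1860 = 11866.8
CR = 36045.0 / 11866.8 = 3.03747 mpy

3.03747 mpy


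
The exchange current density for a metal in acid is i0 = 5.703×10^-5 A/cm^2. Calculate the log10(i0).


i0 = 5.703×10^-5 A/cm^2
log10(i0) = -4.244

-4.244


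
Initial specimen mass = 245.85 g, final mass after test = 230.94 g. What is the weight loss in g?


Weight loss = initial − final
WL = 245.85 − 230.94 = 14.91 g

14.91 g


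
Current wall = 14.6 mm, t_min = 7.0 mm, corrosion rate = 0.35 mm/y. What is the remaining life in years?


Apply the remaining-life relation: RL = (t_current − t_min) / CR
RL = (14.6 − 7.0) / 0.35 = 7.6 / 0.35 = 21.7 years

21.7 years


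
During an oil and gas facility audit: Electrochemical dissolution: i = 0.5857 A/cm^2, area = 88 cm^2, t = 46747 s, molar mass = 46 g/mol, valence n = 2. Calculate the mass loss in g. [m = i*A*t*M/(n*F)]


Apply Faraday's law: m = i*A*t*M / (n*F)
Total charge passed Q = i*A*t = 0.5857*88*46747 = 2409415.1752 C
m = Q*M/(n*F) = 2409415.1752*46/(2*96485) = 574.354 g

574.354 g


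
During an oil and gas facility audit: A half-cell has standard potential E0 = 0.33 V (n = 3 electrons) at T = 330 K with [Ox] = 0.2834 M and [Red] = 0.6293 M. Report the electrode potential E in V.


Apply the Nernst equation: E = E0 + (RT/nF)*ln([Ox]/[Red])
Step 1: RT/nF = 8.314*330/(3*96485) = 0.00947857 V
Step 2: [Ox]/[Red] = 0.2834/0.6293 = 0.450342
Step 3: ln(0.450342) = -0.797748
Step 4: correction = 0.00947857 * -0.797748 = -0.0076 V
E = 0.33 + -0.0076 = 0.3224 V

0.3224 V


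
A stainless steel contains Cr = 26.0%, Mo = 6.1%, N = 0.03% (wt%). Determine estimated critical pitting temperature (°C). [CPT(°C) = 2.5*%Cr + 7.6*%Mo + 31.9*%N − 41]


Apply the ASTM G48 empirical CPT estimate: CPT(°C) = 2.5*%Cr + 7.6*%Mo + 31.9*%N − 41
2.5*26.0 = 65; 7.6*6.1 = 46.36; 31.9*0.03 = 0.957
CPT = 65 + 46.36 + 0.957 − 41 = 71.317 °C
Rounded to 0.1 °C: CPT ≈ 71.3 °C

71.3 °C


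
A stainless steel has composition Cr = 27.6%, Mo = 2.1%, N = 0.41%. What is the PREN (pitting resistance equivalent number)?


Apply the PREN formula: PREN = Cr + 3.3*Mo + 16*N
PREN = 27.6 + 3.3*2.1 + 16*0.41
PREN = 27.6 + 6.93 + 6.56 = 41.09

41.09


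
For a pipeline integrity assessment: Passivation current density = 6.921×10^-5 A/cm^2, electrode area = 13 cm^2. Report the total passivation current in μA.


I = i_pass * A, then convert A → μA (×10^6)
I = 6.921×10^-5 * 13 * 10^6 = 899.73 μA

899.73 μA


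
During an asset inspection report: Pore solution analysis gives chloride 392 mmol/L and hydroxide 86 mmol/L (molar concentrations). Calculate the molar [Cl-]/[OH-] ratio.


Threshold parameter = [Cl-] / [OH-] (molar basis; both in mmol/L, so units cancel)
Ratio = 392 / 86 = 4.56

4.56


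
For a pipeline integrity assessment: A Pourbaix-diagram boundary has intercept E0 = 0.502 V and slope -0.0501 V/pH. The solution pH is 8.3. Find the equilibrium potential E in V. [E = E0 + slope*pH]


Apply the Pourbaix line equation: E = E0 + slope*pH
E = 0.502 + (-0.0501)*8.3 = 0.502 + (-0.41583) = 0.08617 V
Rounded to 4 decimal places: E = 0.0862 V

0.0862 V


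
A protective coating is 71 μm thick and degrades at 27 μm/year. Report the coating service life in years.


Service life = thickness / degradation rate
Life = 71 / 27 = 2.6 years

2.6 years


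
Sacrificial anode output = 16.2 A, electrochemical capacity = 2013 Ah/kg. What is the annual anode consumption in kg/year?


Annual consumption = current * hours per year / capacity
Rate = 16.2 * 8760 / 2013 = 70.5 kg/year

70.5 kg/year


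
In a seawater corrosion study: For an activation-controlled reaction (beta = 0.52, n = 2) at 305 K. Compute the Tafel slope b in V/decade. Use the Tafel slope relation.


Apply the Tafel slope relation: b = 2.303*R*T/(beta*n*F)
Numerator: 2.303 * 8.314 * 305 = 5839.88
Denominator: 0.52 * 2 * 96485 = 100344.4
b = 5839.88 / 100344.4 = 0.058 V/decade

0.058 V/decade


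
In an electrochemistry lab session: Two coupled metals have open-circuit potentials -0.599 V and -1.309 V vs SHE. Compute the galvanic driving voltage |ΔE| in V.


Driving voltage is the absolute potential difference.
|ΔE| = |-0.599 − (-1.309)| = 0.71 V

0.71 V


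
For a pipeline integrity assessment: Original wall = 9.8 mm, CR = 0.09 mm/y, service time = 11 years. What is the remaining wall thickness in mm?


Remaining wall = original − CR × time
t = 9.8 − 0.09*11 = 9.8 − 0.99 = 8.81 mm

8.81 mm


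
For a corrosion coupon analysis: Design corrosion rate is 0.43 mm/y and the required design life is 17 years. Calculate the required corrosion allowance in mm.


Corrosion allowance = CR × design life
CA = 0.43 * 17 = 7.31 mm

7.31 mm


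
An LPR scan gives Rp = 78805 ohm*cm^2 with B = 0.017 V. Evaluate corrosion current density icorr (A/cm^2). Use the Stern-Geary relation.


Apply the Stern-Geary relation: icorr = B / Rp
icorr = 0.017 / 78805 = 2.157×10^-7 A/cm^2

2.157×10^-7 A/cm^2


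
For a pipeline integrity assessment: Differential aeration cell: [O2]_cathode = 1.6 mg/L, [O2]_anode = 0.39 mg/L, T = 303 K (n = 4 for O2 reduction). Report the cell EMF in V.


Apply the Nernst concentration-cell relation: E = (RT/nF)*ln(C_cathode/C_anode)
RT/nF = 8.314*303/(4*96485) = 0.00652729 V
ln(1.6/0.39) = 1.41161
E = 0.00652729 * 1.41161 = 0.00921 V

0.00921 V


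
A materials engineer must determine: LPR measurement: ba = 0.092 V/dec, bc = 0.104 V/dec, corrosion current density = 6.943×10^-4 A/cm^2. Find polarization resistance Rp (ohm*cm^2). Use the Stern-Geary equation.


Apply the Stern-Geary equation: Rp = ba*bc / (2.303*icorr*(ba+bc))
ba*bc = 0.092*0.104 = 0.009568
ba+bc = 0.196; 2.303*icorr*(ba+bc) = 2.303*6.943×10^-4*0.196 = 3.1339869×10^-4
Rp = 0.009568 / 3.1339869×10^-4 = 30.5 ohm*cm^2

30.5 ohm*cm^2


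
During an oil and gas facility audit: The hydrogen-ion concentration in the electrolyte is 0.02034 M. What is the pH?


pH = −log10[H+]
pH = −log10(0.02034) = 1.69

1.69


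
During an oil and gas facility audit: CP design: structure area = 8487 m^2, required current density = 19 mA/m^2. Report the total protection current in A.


I = area * current density, then convert mA → A (÷1000)
I = 8487 * 19 / 1000 = 161.25 A

161.25 A


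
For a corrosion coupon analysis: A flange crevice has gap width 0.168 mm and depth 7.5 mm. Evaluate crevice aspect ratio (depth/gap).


Aspect ratio = depth / gap
Ratio = 7.5 / 0.168 = 44.6

44.6
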